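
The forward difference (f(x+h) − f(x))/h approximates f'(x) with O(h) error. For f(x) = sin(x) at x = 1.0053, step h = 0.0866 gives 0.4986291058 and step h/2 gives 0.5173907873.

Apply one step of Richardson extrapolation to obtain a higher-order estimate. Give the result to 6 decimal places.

Order 1 gives 2^r = 2 and 2^r − 1 = 1.
2^1 × A(h/2) = 1.0347815746; minus A(h) gives 0.5361524688.
Divide by 2^1 − 1 = 1.
R = 0.5361524688/1 = 0.5361524688

0.536152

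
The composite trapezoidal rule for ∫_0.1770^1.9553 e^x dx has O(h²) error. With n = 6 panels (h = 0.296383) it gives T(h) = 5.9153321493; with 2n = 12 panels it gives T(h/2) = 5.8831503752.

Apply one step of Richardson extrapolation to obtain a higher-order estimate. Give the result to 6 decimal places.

5.872423

Error is O(h^2); halving h shrinks it by 2^2 = 4.
2^2·A(h/2) = 23.5326015008; minus A(h) gives 17.6172693515.
Divide by 2^2 − 1 = 3.
R = 17.6172693515/3 = 5.8724231172
Gap between inputs: 3.218e-02; correction applied: −0.0107272580.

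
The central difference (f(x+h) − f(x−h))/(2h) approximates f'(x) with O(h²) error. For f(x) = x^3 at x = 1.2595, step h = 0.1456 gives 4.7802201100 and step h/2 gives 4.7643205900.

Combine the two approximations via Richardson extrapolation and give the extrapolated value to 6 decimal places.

4.759021

The method has order 2: 2^2 = 4.
Top: 4(4.7643205900) − (4.7802201100) = 14.2770622500
Divide by 2^2 − 1 = 3.
So the Richardson estimate is 4.7590207500.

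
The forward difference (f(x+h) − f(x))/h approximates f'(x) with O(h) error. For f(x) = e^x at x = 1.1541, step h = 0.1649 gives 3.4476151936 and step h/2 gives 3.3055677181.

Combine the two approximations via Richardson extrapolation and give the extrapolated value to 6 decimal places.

With r = 1 the leading error scales as h^1, so the weight is 2^1 = 2.
A(h/2) − A(h) = 3.3055677181 − 3.4476151936 = -0.1420474755
Divide by 2^1 − 1 = 1: (-0.1420474755)/1 = -0.1420474755
R = 3.3055677181 − 0.1420474755 = 3.1635202426
Gap between inputs: 1.420e-01; correction applied: −0.1420474755.

3.163520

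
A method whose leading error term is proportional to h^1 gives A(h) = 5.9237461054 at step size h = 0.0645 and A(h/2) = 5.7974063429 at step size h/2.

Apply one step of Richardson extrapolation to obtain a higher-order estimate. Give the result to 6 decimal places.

5.671067

The method has order 1: 2^1 = 2.
Weighted: 11.5948126858 − 5.9237461054 = 5.6710665804
Extrapolated: 5.6710665804 / 1 = 5.6710665804
Shift from A(h/2): −0.1263397625.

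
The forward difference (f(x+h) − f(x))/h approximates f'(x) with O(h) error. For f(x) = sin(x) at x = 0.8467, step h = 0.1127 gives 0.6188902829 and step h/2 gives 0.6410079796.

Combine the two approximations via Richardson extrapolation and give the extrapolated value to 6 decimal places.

r = 1, so 2^r = 2.
A(h/2) − A(h) = 0.6410079796 − 0.6188902829 = 0.0221176967
Correction (A(h/2) − A(h))/(2 − 1) = 0.0221176967/1 = 0.0221176967
R = A(h/2) + (A(h/2) − A(h))/1 = 0.6410079796 + 0.0221176967 = 0.6631256763
Shift from A(h/2): +0.0221176967.

0.663126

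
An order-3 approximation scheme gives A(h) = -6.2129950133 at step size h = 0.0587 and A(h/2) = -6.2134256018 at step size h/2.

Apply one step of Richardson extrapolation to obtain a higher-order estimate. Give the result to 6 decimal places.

-6.213487

Leading term ∝ h^3; use weight 8 = 2^3.
2^3 × A(h/2) = -49.7074048144; minus A(h) gives -43.4944098011.
Divide by 2^3 − 1 = 7.
So the Richardson estimate is -6.2134871144.
Shift from A(h/2): −0.0000615126.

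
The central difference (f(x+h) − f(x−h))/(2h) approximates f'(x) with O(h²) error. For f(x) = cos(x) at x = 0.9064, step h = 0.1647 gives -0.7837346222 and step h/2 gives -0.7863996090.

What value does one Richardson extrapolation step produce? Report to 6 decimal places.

-0.787288

Method order is 2; weight 2^2 = 4.
Weighted: (-3.1455984360) − (-0.7837346222) = -2.3618638138
R = (-2.3618638138)/3 = -0.7872879379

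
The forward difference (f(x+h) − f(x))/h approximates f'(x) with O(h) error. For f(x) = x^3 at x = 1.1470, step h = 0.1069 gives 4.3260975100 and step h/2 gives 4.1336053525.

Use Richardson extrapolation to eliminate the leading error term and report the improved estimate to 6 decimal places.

Method order is 1; weight 2^1 = 2.
2^1×A(h/2) = 8.2672107050; minus A(h) gives 3.9411131950.
3.9411131950 ÷ 1 = 3.9411131950

3.941113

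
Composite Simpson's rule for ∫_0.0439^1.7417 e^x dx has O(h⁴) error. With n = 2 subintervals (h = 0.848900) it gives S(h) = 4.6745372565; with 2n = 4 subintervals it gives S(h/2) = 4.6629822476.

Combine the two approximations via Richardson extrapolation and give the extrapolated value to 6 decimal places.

4.662212

The method has order 4: 2^4 = 16.
16·4.6629822476 − 4.6745372565 = 69.9331787051
Denominator 16 − 1 = 15.
Extrapolated: 69.9331787051 / 15 = 4.6622119137
Gap between inputs: 1.156e-02; correction applied: −0.0007703339.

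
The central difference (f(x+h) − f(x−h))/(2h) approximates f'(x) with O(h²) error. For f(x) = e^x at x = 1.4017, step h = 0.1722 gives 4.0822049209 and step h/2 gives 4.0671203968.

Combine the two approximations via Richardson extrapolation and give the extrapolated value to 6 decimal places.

4.062092

r = 2, so 2^r = 4.
4×4.0671203968 = 16.2684815872; 16.2684815872 − 4.0822049209 = 12.1862766663
Divide by 2^2 − 1 = 3.
12.1862766663 ÷ 3 = 4.0620922221
Gap between inputs: 1.508e-02; correction applied: −0.0050281747.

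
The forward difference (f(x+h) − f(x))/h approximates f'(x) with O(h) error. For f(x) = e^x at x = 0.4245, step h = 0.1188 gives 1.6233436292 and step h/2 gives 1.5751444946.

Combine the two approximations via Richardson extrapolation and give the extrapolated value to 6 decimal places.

The method has order 1: 2^1 = 2.
Weighted: 3.1502889892 − 1.6233436292 = 1.5269453600
1.5269453600 ÷ 1 = 1.5269453600

1.526945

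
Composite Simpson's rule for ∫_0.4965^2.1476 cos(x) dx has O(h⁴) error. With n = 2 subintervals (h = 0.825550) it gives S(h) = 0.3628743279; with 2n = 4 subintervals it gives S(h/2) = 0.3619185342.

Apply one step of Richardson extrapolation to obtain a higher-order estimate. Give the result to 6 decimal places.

0.361855

r = 4: numerator weight 16, denominator 15.
Weighted: 5.7906965472 − 0.3628743279 = 5.4278222193
Divide by 2^4 − 1 = 15.
So the Richardson estimate is 0.3618548146.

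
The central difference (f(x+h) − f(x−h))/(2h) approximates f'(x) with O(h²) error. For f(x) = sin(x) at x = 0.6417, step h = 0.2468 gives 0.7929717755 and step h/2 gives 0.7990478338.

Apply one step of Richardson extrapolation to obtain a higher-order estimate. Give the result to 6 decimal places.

0.801073

Error is O(h^2); halving h shrinks it by 2^2 = 4.
Top: 4(0.7990478338) − (0.7929717755) = 2.4032195597
(4·0.7990478338 − 0.7929717755)/(4 − 1) = 0.8010731866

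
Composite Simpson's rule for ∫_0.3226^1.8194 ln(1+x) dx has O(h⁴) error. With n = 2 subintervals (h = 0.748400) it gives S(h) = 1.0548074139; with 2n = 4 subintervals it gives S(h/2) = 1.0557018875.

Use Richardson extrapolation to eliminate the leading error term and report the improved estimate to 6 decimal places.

Error is O(h^4); halving h shrinks it by 2^4 = 16.
16·1.0557018875 = 16.8912302000; 16.8912302000 − 1.0548074139 = 15.8364227861
15.8364227861 ÷ 15 = 1.0557615191
Correction |R − A(h/2)| = 5.963e-05; gap |A(h/2) − A(h)| = 8.945e-04.

1.055762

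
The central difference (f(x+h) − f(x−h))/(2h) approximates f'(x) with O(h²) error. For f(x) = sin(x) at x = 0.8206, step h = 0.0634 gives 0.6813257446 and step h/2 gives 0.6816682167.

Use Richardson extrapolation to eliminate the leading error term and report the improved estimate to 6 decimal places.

0.681782

Error is O(h^2); halving h shrinks it by 2^2 = 4.
4*0.6816682167 = 2.7266728668; subtract 0.6813257446 → 2.0453471222
Extrapolated: 2.0453471222 / 3 = 0.6817823741
Gap between inputs: 3.425e-04; correction applied: +0.0001141574.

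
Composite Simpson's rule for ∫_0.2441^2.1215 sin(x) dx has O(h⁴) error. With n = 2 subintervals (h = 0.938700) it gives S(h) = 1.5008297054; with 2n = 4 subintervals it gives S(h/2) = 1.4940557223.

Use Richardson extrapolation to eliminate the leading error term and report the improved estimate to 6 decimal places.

Error is O(h^4); halving h shrinks it by 2^4 = 16.
16 × 1.4940557223 = 23.9048915568; subtract 1.5008297054 → 22.4040618514
22.4040618514 ÷ 15 = 1.4936041234
Shift from A(h/2): −0.0004515989.

1.493604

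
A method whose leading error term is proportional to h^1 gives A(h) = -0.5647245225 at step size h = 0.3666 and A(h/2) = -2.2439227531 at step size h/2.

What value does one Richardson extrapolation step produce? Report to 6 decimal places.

r = 1: numerator weight 2, denominator 1.
Difference of the inputs: -2.2439227531 − (-0.5647245225) = -1.6791982306
Correction (A(h/2) − A(h))/(2 − 1) = (-1.6791982306)/1 = -1.6791982306
R = -2.2439227531 − 1.6791982306 = -3.9231209837
Gap between inputs: 1.679e+00; correction applied: −1.6791982306.

-3.923121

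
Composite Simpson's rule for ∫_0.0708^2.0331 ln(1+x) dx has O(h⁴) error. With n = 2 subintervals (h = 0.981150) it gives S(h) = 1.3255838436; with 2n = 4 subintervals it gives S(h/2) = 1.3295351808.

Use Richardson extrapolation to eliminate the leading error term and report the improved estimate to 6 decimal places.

1.329799

Method order is 4; weight 2^4 = 16.
Top: 16(1.3295351808) − (1.3255838436) = 19.9469790492
(16·1.3295351808 − 1.3255838436)/(16 − 1) = 1.3297986033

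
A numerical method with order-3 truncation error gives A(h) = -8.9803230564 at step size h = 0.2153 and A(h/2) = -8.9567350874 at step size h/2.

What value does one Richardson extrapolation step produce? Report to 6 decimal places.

With r = 3 the leading error scales as h^3, so the weight is 2^3 = 8.
8·(-8.9567350874) − (-8.9803230564) = -62.6735576428
Extrapolated: (-62.6735576428) / 7 = -8.9533653775
Correction |R − A(h/2)| = 3.370e-03; gap |A(h/2) − A(h)| = 2.359e-02.

-8.953365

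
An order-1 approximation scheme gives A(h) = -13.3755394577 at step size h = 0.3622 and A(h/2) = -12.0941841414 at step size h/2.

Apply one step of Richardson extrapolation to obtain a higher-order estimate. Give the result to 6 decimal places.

-10.812829

The method has order 1: 2^1 = 2.
A(h/2) − A(h) = -12.0941841414 − (-13.3755394577) = 1.2813553163
Divide by 2^1 − 1 = 1: 1.2813553163/1 = 1.2813553163
R = A(h/2) + (A(h/2) − A(h))/1 = -12.0941841414 + 1.2813553163 = -10.8128288251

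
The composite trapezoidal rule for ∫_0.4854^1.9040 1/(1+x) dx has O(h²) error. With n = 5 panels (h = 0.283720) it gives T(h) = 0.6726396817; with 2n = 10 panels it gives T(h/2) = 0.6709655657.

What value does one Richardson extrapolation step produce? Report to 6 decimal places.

Method order is 2; weight 2^2 = 4.
4 × 0.6709655657 − 0.6726396817 = 2.0112225811
R = 2.0112225811/3 = 0.6704075270
Gap between inputs: 1.674e-03; correction applied: −0.0005580387.

0.670408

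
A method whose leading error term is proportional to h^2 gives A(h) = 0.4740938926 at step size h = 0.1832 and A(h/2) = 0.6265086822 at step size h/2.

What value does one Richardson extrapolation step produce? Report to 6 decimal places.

With r = 2 the leading error scales as h^2, so the weight is 2^2 = 4.
4*0.6265086822 − 0.4740938926 = 2.0319408362
Divide by 2^2 − 1 = 3.
R = 2.0319408362/3 = 0.6773136121
Correction |R − A(h/2)| = 5.080e-02; gap |A(h/2) − A(h)| = 1.524e-01.

0.677314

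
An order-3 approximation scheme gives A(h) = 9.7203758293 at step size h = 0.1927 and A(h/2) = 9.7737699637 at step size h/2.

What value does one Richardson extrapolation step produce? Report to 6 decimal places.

9.781398

r = 3: numerator weight 8, denominator 7.
8*9.7737699637 − 9.7203758293 = 68.4697838803
(8*9.7737699637 − 9.7203758293)/(8 − 1) = 9.7813976972
Correction |R − A(h/2)| = 7.628e-03; gap |A(h/2) − A(h)| = 5.339e-02.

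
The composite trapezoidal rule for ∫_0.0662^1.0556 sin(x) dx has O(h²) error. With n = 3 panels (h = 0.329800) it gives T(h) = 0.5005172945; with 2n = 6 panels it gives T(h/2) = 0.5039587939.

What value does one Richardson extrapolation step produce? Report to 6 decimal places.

Order 2 gives 2^r = 4 and 2^r − 1 = 3.
Numerator 4*A(h/2) − A(h) = 4*0.5039587939 − 0.5005172945 = 1.5153178811
Divide by 2^2 − 1 = 3.
Extrapolated: 1.5153178811 / 3 = 0.5051059604

0.505106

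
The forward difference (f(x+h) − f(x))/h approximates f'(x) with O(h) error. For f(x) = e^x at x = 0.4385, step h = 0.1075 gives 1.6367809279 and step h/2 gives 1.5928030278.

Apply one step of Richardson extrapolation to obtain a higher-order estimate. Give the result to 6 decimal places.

Order 1 gives 2^r = 2 and 2^r − 1 = 1.
2*1.5928030278 = 3.1856060556; subtract 1.6367809279 → 1.5488251277
Denominator 2 − 1 = 1.
(2*1.5928030278 − 1.6367809279)/(2 − 1) = 1.5488251277
Correction |R − A(h/2)| = 4.398e-02; gap |A(h/2) − A(h)| = 4.398e-02.

1.548825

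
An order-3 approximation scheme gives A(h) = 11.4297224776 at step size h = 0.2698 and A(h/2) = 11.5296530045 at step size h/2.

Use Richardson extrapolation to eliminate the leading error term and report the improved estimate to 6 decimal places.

Method order is 3; weight 2^3 = 8.
2^3·A(h/2) = 92.2372240360; minus A(h) gives 80.8075015584.
80.8075015584 ÷ 7 = 11.5439287941
Correction |R − A(h/2)| = 1.428e-02; gap |A(h/2) − A(h)| = 9.993e-02.

11.543929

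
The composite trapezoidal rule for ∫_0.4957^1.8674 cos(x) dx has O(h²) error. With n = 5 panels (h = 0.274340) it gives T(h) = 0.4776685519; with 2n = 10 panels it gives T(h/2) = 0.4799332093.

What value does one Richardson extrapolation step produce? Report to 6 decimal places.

With r = 2 the leading error scales as h^2, so the weight is 2^2 = 4.
Top: 4(0.4799332093) − (0.4776685519) = 1.4420642853
Divide by 2^2 − 1 = 3.
So the Richardson estimate is 0.4806880951.
Correction |R − A(h/2)| = 7.549e-04; gap |A(h/2) − A(h)| = 2.265e-03.

0.480688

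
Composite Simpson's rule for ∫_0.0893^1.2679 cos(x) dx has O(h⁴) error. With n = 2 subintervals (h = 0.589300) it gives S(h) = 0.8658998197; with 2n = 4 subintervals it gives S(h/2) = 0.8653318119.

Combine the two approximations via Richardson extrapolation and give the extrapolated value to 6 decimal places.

r = 4: numerator weight 16, denominator 15.
Weighted: 13.8453089904 − 0.8658998197 = 12.9794091707
Denominator 16 − 1 = 15.
(16*0.8653318119 − 0.8658998197)/(16 − 1) = 0.8652939447

0.865294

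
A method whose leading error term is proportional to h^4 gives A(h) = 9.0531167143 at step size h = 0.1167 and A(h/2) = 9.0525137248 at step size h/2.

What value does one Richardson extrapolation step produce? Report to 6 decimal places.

The method has order 4: 2^4 = 16.
Top: 16(9.0525137248) − (9.0531167143) = 135.7871028825
R = 135.7871028825/15 = 9.0524735255

9.052474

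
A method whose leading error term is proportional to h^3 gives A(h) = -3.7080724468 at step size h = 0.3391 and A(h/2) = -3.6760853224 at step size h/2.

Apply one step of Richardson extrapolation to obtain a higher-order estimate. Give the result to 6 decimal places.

Error is O(h^3); halving h shrinks it by 2^3 = 8.
8×(-3.6760853224) = -29.4086825792; subtract (-3.7080724468) → -25.7006101324
Divide by 2^3 − 1 = 7.
(8×(-3.6760853224) − (-3.7080724468))/(8 − 1) = -3.6715157332
Shift from A(h/2): +0.0045695892.

-3.671516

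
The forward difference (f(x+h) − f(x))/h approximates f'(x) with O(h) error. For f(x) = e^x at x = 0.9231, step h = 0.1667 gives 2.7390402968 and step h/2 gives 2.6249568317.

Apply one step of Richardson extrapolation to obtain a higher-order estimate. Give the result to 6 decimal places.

Method order is 1; weight 2^1 = 2.
2*2.6249568317 − 2.7390402968 = 2.5108733666
2.5108733666 ÷ 1 = 2.5108733666

2.510873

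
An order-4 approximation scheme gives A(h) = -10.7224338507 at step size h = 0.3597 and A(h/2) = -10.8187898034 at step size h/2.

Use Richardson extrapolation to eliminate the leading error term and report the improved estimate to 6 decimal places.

With r = 4 the leading error scales as h^4, so the weight is 2^4 = 16.
Weighted: (-173.1006368544) − (-10.7224338507) = -162.3782030037
Divide by 2^4 − 1 = 15.
Extrapolated: (-162.3782030037) / 15 = -10.8252135336
Correction |R − A(h/2)| = 6.424e-03; gap |A(h/2) − A(h)| = 9.636e-02.

-10.825214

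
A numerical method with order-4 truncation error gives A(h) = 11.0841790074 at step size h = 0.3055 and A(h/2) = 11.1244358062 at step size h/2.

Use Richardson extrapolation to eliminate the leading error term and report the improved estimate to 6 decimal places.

The method has order 4: 2^4 = 16.
2^4×A(h/2) = 177.9909728992; minus A(h) gives 166.9067938918.
Divide by 2^4 − 1 = 15.
Result: 11.1271195928

11.127120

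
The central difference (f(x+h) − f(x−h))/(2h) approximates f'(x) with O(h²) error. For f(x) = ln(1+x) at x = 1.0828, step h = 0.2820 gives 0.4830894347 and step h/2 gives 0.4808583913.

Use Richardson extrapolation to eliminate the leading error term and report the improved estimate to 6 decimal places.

Leading term ∝ h^2; use weight 4 = 2^2.
4·0.4808583913 = 1.9234335652; subtract 0.4830894347 → 1.4403441305
R = 1.4403441305/3 = 0.4801147102
Correction |R − A(h/2)| = 7.437e-04; gap |A(h/2) − A(h)| = 2.231e-03.

0.480115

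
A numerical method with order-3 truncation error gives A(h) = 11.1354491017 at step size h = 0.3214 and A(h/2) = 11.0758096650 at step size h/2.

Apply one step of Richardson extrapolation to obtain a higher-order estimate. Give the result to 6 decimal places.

11.067290

Leading term ∝ h^3; use weight 8 = 2^3.
Weighted: 88.6064773200 − 11.1354491017 = 77.4710282183
77.4710282183 ÷ 7 = 11.0672897455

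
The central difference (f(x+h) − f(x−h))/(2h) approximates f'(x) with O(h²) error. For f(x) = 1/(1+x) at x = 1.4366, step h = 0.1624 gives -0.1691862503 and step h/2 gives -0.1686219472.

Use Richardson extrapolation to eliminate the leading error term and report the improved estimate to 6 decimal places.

-0.168434

r = 2, so 2^r = 4.
2^2·A(h/2) = -0.6744877888; minus A(h) gives -0.5053015385.
Denominator 4 − 1 = 3.
Result: -0.1684338462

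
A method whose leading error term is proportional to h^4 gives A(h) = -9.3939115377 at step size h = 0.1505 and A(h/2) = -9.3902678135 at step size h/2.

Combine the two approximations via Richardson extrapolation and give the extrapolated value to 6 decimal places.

-9.390025

r = 4, so 2^r = 16.
Difference of the inputs: -9.3902678135 − (-9.3939115377) = 0.0036437242
Correction (A(h/2) − A(h))/(16 − 1) = 0.0036437242/15 = 0.0002429149
R = A(h/2) + (A(h/2) − A(h))/15 = -9.3902678135 + 0.0002429149 = -9.3900248986
Correction |R − A(h/2)| = 2.429e-04; gap |A(h/2) − A(h)| = 3.644e-03.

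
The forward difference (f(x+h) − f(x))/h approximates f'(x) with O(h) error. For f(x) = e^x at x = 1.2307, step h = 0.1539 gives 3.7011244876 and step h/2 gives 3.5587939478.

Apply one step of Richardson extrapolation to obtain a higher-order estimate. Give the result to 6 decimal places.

3.416463

Error is O(h^1); halving h shrinks it by 2^1 = 2.
2 × 3.5587939478 = 7.1175878956; subtract 3.7011244876 → 3.4164634080
3.4164634080 ÷ 1 = 3.4164634080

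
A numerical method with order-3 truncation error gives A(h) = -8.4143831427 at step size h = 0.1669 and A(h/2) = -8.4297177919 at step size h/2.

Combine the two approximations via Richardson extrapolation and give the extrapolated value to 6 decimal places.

r = 3, so 2^r = 8.
8*(-8.4297177919) − (-8.4143831427) = -59.0233591925
Denominator 8 − 1 = 7.
So the Richardson estimate is -8.4319084561.

-8.431908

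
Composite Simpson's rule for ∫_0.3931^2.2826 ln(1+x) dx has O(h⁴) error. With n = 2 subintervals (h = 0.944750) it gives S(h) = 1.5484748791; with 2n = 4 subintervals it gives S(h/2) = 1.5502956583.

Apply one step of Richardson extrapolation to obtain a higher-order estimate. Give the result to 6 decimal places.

Leading term ∝ h^4; use weight 16 = 2^4.
Weighted: 24.8047305328 − 1.5484748791 = 23.2562556537
Divide by 2^4 − 1 = 15.
Extrapolated: 23.2562556537 / 15 = 1.5504170436
Shift from A(h/2): +0.0001213853.

1.550417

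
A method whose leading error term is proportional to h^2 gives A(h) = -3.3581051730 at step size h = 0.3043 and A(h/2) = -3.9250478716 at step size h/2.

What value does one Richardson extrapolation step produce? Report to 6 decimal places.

Error is O(h^2); halving h shrinks it by 2^2 = 4.
4×(-3.9250478716) = -15.7001914864; subtract (-3.3581051730) → -12.3420863134
Denominator 4 − 1 = 3.
Extrapolated: (-12.3420863134) / 3 = -4.1140287711
Correction |R − A(h/2)| = 1.890e-01; gap |A(h/2) − A(h)| = 5.669e-01.

-4.114029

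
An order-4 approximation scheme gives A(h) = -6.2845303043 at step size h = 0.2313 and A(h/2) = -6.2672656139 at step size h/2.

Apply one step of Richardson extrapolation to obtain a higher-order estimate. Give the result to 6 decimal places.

Order 4 gives 2^r = 16 and 2^r − 1 = 15.
Numerator 16*A(h/2) − A(h) = 16*(-6.2672656139) − (-6.2845303043) = -93.9917195181
R = (-93.9917195181)/15 = -6.2661146345

-6.266115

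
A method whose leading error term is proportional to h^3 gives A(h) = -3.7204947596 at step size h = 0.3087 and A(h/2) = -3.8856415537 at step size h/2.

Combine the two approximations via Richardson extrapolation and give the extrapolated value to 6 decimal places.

-3.909234

Leading term ∝ h^3; use weight 8 = 2^3.
8*(-3.8856415537) = -31.0851324296; (-31.0851324296) − (-3.7204947596) = -27.3646376700
(-27.3646376700) ÷ 7 = -3.9092339529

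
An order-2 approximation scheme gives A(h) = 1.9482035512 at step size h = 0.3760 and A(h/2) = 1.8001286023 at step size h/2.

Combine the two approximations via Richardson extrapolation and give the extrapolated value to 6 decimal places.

Order 2 gives 2^r = 4 and 2^r − 1 = 3.
2^2*A(h/2) = 7.2005144092; minus A(h) gives 5.2523108580.
Denominator 4 − 1 = 3.
5.2523108580 ÷ 3 = 1.7507702860

1.750770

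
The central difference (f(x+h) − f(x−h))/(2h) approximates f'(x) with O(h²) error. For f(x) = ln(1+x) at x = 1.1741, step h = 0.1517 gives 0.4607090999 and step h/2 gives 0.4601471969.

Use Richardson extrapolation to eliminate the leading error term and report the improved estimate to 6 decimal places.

The method has order 2: 2^2 = 4.
4×0.4601471969 = 1.8405887876; subtract 0.4607090999 → 1.3798796877
Divide by 2^2 − 1 = 3.
(4×0.4601471969 − 0.4607090999)/(4 − 1) = 0.4599598959

0.459960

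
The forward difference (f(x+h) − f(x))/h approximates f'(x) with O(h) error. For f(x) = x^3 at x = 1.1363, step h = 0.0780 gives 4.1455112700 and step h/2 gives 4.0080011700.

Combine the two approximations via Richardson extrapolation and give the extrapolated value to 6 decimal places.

Order 1 gives 2^r = 2 and 2^r − 1 = 1.
Weighted: 8.0160023400 − 4.1455112700 = 3.8704910700
(2 × 4.0080011700 − 4.1455112700)/(2 − 1) = 3.8704910700
Correction |R − A(h/2)| = 1.375e-01; gap |A(h/2) − A(h)| = 1.375e-01.

3.870491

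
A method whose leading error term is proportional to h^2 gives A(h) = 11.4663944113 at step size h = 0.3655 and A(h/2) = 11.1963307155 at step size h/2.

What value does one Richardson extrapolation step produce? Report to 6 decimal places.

r = 2, so 2^r = 4.
Numerator 4·A(h/2) − A(h) = 4·11.1963307155 − 11.4663944113 = 33.3189284507
Extrapolated: 33.3189284507 / 3 = 11.1063094836
Correction |R − A(h/2)| = 9.002e-02; gap |A(h/2) − A(h)| = 2.701e-01.

11.106309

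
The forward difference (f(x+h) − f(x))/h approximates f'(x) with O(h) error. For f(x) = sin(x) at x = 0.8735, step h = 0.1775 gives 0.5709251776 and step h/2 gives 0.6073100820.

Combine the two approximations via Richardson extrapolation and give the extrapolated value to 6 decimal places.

0.643695

r = 1: numerator weight 2, denominator 1.
2×0.6073100820 = 1.2146201640; 1.2146201640 − 0.5709251776 = 0.6436949864
Denominator 2 − 1 = 1.
(2×0.6073100820 − 0.5709251776)/(2 − 1) = 0.6436949864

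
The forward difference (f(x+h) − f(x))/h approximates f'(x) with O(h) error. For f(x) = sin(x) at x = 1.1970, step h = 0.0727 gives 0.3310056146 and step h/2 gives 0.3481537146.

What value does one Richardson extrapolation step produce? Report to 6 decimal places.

0.365302

Method order is 1; weight 2^1 = 2.
2*0.3481537146 − 0.3310056146 = 0.3653018146
Denominator 2 − 1 = 1.
Extrapolated: 0.3653018146 / 1 = 0.3653018146
Correction |R − A(h/2)| = 1.715e-02; gap |A(h/2) − A(h)| = 1.715e-02.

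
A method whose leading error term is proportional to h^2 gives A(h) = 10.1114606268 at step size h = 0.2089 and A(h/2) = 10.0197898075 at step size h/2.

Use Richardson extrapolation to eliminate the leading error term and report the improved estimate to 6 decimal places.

9.989233

With r = 2 the leading error scales as h^2, so the weight is 2^2 = 4.
2^2*A(h/2) = 40.0791592300; minus A(h) gives 29.9676986032.
Divide by 2^2 − 1 = 3.
29.9676986032 ÷ 3 = 9.9892328677
Shift from A(h/2): −0.0305569398.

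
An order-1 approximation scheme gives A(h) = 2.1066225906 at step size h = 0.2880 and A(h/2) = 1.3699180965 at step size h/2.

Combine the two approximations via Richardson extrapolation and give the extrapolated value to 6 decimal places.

r = 1, so 2^r = 2.
2 × 1.3699180965 = 2.7398361930; 2.7398361930 − 2.1066225906 = 0.6332136024
R = 0.6332136024/1 = 0.6332136024

0.633214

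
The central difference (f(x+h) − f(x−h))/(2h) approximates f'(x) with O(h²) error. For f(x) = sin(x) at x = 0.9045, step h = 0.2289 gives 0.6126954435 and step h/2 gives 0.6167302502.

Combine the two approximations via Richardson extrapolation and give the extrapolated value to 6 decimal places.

r = 2: numerator weight 4, denominator 3.
Weighted: 2.4669210008 − 0.6126954435 = 1.8542255573
R = 1.8542255573/3 = 0.6180751858

0.618075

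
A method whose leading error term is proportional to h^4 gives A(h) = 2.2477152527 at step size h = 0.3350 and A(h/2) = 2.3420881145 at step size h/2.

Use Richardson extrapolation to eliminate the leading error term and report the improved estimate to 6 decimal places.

r = 4: numerator weight 16, denominator 15.
16·2.3420881145 = 37.4734098320; 37.4734098320 − 2.2477152527 = 35.2256945793
Divide by 2^4 − 1 = 15.
35.2256945793 ÷ 15 = 2.3483796386

2.348380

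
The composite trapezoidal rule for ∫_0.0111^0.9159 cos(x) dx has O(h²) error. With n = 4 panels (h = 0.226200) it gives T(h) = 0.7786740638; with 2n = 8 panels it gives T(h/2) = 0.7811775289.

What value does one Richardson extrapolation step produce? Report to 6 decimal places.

0.782012

The method has order 2: 2^2 = 4.
Weighted: 3.1247101156 − 0.7786740638 = 2.3460360518
Divide by 2^2 − 1 = 3.
2.3460360518 ÷ 3 = 0.7820120173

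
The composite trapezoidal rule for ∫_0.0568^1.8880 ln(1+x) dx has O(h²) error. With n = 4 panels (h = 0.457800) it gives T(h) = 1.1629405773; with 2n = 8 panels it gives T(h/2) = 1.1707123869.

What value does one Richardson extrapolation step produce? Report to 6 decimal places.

Order 2 gives 2^r = 4 and 2^r − 1 = 3.
A(h/2) − A(h) = 1.1707123869 − 1.1629405773 = 0.0077718096
Divide by 2^2 − 1 = 3: 0.0077718096/3 = 0.0025906032
R = 1.1707123869 + 0.0025906032 = 1.1733029901

1.173303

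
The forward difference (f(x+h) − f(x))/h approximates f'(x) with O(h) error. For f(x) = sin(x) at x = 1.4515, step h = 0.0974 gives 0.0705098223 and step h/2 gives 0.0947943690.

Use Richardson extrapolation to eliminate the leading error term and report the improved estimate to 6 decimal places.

0.119079

r = 1: numerator weight 2, denominator 1.
Weighted: 0.1895887380 − 0.0705098223 = 0.1190789157
Divide by 2^1 − 1 = 1.
R = 0.1190789157/1 = 0.1190789157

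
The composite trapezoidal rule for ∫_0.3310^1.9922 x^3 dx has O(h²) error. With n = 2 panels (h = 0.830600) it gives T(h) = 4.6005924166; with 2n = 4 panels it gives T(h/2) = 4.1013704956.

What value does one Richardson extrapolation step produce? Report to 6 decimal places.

Order 2 gives 2^r = 4 and 2^r − 1 = 3.
4*4.1013704956 − 4.6005924166 = 11.8048895658
Divide by 2^2 − 1 = 3.
11.8048895658 ÷ 3 = 3.9349631886
Shift from A(h/2): −0.1664073070.

3.934963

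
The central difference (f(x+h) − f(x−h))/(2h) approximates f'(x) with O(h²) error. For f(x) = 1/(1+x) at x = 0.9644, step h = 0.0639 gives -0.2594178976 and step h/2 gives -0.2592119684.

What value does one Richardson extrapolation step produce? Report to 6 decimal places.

r = 2, so 2^r = 4.
4*(-0.2592119684) = -1.0368478736; (-1.0368478736) − (-0.2594178976) = -0.7774299760
Divide by 2^2 − 1 = 3.
Extrapolated: (-0.7774299760) / 3 = -0.2591433253
Correction |R − A(h/2)| = 6.864e-05; gap |A(h/2) − A(h)| = 2.059e-04.

-0.259143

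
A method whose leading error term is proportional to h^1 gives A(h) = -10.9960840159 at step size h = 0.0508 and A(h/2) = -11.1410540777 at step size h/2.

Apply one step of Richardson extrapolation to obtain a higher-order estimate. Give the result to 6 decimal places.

r = 1, so 2^r = 2.
Top: 2(-11.1410540777) − (-10.9960840159) = -11.2860241395
R = (-11.2860241395)/1 = -11.2860241395

-11.286024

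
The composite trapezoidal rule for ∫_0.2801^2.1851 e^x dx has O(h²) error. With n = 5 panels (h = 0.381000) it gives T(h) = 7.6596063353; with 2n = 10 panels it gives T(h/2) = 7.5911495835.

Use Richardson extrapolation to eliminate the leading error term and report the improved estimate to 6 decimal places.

7.568331

Order 2 gives 2^r = 4 and 2^r − 1 = 3.
4 × 7.5911495835 − 7.6596063353 = 22.7049919987
R = 22.7049919987/3 = 7.5683306662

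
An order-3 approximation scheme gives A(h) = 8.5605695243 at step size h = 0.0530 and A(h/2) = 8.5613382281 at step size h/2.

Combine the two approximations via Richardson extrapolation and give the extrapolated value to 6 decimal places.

Error is O(h^3); halving h shrinks it by 2^3 = 8.
8*8.5613382281 − 8.5605695243 = 59.9301363005
(8*8.5613382281 − 8.5605695243)/(8 − 1) = 8.5614480429

8.561448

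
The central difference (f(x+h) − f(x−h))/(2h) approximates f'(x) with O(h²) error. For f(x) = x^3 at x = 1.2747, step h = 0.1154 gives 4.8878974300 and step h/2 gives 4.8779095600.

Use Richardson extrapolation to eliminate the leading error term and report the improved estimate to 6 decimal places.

Method order is 2; weight 2^2 = 4.
Numerator 4·A(h/2) − A(h) = 4·4.8779095600 − 4.8878974300 = 14.6237408100
Divide by 2^2 − 1 = 3.
(4·4.8779095600 − 4.8878974300)/(4 − 1) = 4.8745802700

4.874580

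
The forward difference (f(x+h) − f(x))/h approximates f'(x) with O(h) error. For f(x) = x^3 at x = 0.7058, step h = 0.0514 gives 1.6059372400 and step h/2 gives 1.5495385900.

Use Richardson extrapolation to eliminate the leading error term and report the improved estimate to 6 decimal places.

1.493140

With r = 1 the leading error scales as h^1, so the weight is 2^1 = 2.
A(h/2) − A(h) = 1.5495385900 − 1.6059372400 = -0.0563986500
Divide by 2^1 − 1 = 1: (-0.0563986500)/1 = -0.0563986500
R = 1.5495385900 − 0.0563986500 = 1.4931399400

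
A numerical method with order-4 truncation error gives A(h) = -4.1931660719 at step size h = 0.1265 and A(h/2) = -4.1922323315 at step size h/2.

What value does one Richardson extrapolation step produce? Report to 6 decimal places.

Order 4 gives 2^r = 16 and 2^r − 1 = 15.
16×(-4.1922323315) = -67.0757173040; subtract (-4.1931660719) → -62.8825512321
Denominator 16 − 1 = 15.
Extrapolated: (-62.8825512321) / 15 = -4.1921700821
Correction |R − A(h/2)| = 6.225e-05; gap |A(h/2) − A(h)| = 9.337e-04.

-4.192170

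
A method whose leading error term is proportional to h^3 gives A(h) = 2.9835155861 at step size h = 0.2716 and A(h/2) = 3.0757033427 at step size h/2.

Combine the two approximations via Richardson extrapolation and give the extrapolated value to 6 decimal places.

r = 3, so 2^r = 8.
Numerator 8 × A(h/2) − A(h) = 8 × 3.0757033427 − 2.9835155861 = 21.6221111555
Divide by 2^3 − 1 = 7.
Extrapolated: 21.6221111555 / 7 = 3.0888730222

3.088873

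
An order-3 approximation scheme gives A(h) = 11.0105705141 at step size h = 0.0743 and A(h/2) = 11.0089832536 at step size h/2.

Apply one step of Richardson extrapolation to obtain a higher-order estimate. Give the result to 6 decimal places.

r = 3, so 2^r = 8.
8 × 11.0089832536 = 88.0718660288; subtract 11.0105705141 → 77.0612955147
77.0612955147 ÷ 7 = 11.0087565021

11.008757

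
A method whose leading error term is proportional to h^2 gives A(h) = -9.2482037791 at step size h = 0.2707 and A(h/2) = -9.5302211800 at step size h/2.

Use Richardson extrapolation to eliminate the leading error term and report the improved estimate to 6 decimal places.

Error is O(h^2); halving h shrinks it by 2^2 = 4.
Numerator 4×A(h/2) − A(h) = 4×(-9.5302211800) − (-9.2482037791) = -28.8726809409
Denominator 4 − 1 = 3.
Result: -9.6242269803

-9.624227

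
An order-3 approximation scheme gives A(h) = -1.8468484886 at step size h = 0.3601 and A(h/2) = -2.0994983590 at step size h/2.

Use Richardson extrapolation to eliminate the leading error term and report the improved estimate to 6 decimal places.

r = 3, so 2^r = 8.
Top: 8(-2.0994983590) − (-1.8468484886) = -14.9491383834
Divide by 2^3 − 1 = 7.
So the Richardson estimate is -2.1355911976.

-2.135591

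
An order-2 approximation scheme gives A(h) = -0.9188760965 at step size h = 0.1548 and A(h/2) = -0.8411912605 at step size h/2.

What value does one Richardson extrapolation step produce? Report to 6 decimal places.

The method has order 2: 2^2 = 4.
Numerator 4·A(h/2) − A(h) = 4·(-0.8411912605) − (-0.9188760965) = -2.4458889455
Denominator 4 − 1 = 3.
Result: -0.8152963152

-0.815296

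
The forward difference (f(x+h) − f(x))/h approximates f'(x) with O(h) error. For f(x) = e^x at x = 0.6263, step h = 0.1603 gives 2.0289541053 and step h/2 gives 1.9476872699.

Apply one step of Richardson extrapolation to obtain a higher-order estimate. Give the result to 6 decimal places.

1.866420

r = 1, so 2^r = 2.
A(h/2) − A(h) = 1.9476872699 − 2.0289541053 = -0.0812668354
Correction (A(h/2) − A(h))/(2 − 1) = (-0.0812668354)/1 = -0.0812668354
R = 1.9476872699 − 0.0812668354 = 1.8664204345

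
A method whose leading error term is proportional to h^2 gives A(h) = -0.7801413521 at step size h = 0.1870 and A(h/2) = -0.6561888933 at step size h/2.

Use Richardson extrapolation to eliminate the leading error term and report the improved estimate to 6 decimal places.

r = 2, so 2^r = 4.
4·(-0.6561888933) = -2.6247555732; subtract (-0.7801413521) → -1.8446142211
(4·(-0.6561888933) − (-0.7801413521))/(4 − 1) = -0.6148714070
Shift from A(h/2): +0.0413174863.

-0.614871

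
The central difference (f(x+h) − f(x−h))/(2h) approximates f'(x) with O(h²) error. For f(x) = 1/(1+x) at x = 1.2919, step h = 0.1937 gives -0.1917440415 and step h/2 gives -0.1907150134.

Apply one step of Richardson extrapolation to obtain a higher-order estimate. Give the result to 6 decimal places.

Method order is 2; weight 2^2 = 4.
4×(-0.1907150134) = -0.7628600536; subtract (-0.1917440415) → -0.5711160121
R = (-0.5711160121)/3 = -0.1903720040
Shift from A(h/2): +0.0003430094.

-0.190372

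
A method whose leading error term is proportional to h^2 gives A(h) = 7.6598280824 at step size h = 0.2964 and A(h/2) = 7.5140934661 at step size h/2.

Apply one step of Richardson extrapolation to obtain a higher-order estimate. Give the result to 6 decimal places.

7.465515

Method order is 2; weight 2^2 = 4.
Weighted: 30.0563738644 − 7.6598280824 = 22.3965457820
Denominator 4 − 1 = 3.
(4*7.5140934661 − 7.6598280824)/(4 − 1) = 7.4655152607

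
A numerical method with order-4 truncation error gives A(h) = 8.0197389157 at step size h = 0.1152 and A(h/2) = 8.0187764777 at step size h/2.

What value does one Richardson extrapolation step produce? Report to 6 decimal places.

Order 4 gives 2^r = 16 and 2^r − 1 = 15.
16*8.0187764777 = 128.3004236432; subtract 8.0197389157 → 120.2806847275
R = 120.2806847275/15 = 8.0187123152

8.018712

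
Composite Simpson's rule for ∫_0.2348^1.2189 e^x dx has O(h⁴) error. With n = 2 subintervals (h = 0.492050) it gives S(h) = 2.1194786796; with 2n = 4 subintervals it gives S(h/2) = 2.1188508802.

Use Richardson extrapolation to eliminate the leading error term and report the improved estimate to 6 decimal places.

2.118809

Method order is 4; weight 2^4 = 16.
16 × 2.1188508802 = 33.9016140832; subtract 2.1194786796 → 31.7821354036
Extrapolated: 31.7821354036 / 15 = 2.1188090269
Gap between inputs: 6.278e-04; correction applied: −0.0000418533.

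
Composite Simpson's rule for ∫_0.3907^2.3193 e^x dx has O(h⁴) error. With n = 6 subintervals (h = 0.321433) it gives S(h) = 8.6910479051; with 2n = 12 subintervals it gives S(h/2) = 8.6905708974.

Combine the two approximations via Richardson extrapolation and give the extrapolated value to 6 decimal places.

With r = 4 the leading error scales as h^4, so the weight is 2^4 = 16.
16 × 8.6905708974 = 139.0491343584; subtract 8.6910479051 → 130.3580864533
(16 × 8.6905708974 − 8.6910479051)/(16 − 1) = 8.6905390969
Gap between inputs: 4.770e-04; correction applied: −0.0000318005.

8.690539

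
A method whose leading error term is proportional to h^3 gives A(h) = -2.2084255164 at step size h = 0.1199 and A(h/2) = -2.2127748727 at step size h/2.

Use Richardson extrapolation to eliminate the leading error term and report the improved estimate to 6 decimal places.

-2.213396

Method order is 3; weight 2^3 = 8.
A(h/2) − A(h) = -2.2127748727 − (-2.2084255164) = -0.0043493563
Correction (A(h/2) − A(h))/(8 − 1) = (-0.0043493563)/7 = -0.0006213366
R = A(h/2) + (A(h/2) − A(h))/7 = -2.2127748727 − 0.0006213366 = -2.2133962093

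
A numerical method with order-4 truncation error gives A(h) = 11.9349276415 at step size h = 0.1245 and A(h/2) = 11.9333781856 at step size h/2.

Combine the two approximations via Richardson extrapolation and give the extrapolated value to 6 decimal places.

Error is O(h^4); halving h shrinks it by 2^4 = 16.
Weighted: 190.9340509696 − 11.9349276415 = 178.9991233281
Divide by 2^4 − 1 = 15.
R = 178.9991233281/15 = 11.9332748885

11.933275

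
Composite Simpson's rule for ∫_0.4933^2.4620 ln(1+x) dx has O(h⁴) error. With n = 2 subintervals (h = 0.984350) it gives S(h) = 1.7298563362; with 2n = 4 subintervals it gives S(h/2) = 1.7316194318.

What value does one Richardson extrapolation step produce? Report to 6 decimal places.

1.731737

r = 4, so 2^r = 16.
16×1.7316194318 = 27.7059109088; subtract 1.7298563362 → 25.9760545726
Divide by 2^4 − 1 = 15.
25.9760545726 ÷ 15 = 1.7317369715
Correction |R − A(h/2)| = 1.175e-04; gap |A(h/2) − A(h)| = 1.763e-03.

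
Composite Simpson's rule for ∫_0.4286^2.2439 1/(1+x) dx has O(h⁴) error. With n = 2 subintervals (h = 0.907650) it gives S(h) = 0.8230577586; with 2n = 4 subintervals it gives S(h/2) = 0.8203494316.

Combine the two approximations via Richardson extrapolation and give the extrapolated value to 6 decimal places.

0.820169

Error is O(h^4); halving h shrinks it by 2^4 = 16.
Weighted: 13.1255909056 − 0.8230577586 = 12.3025331470
(16·0.8203494316 − 0.8230577586)/(16 − 1) = 0.8201688765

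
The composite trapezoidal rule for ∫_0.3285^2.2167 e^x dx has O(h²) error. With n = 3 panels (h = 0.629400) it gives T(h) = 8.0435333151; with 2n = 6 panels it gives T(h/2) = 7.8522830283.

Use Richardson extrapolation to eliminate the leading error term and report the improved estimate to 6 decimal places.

7.788533

r = 2: numerator weight 4, denominator 3.
2^2×A(h/2) = 31.4091321132; minus A(h) gives 23.3655987981.
Divide by 2^2 − 1 = 3.
Result: 7.7885329327
Correction |R − A(h/2)| = 6.375e-02; gap |A(h/2) − A(h)| = 1.913e-01.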